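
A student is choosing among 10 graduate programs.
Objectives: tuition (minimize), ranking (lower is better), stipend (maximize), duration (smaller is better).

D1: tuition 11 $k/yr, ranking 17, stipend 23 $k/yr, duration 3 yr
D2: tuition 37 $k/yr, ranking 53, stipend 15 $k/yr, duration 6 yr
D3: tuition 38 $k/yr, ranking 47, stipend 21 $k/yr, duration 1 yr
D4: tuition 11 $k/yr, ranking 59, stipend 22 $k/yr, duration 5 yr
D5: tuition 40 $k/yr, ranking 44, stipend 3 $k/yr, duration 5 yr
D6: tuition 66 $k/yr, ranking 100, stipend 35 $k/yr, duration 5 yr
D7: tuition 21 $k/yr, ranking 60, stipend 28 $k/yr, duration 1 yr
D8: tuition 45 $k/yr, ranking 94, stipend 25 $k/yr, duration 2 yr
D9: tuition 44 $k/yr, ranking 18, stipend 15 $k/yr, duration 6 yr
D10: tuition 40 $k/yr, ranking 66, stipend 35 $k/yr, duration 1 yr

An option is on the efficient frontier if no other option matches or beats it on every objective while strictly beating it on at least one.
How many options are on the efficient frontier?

4

D1: not dominated (best ranking).
D2: dominated by D1 (tuition 11≤37, ranking 17≤53, stipend 23≥15, duration 3≤6).
D3: not dominated.
D4: dominated by D1 (tuition 11≤11, ranking 17≤59, stipend 23≥22, duration 3≤5).
D5: dominated by D1 (tuition 11≤40, ranking 17≤44, stipend 23≥3, duration 3≤5).
D6: dominated by D10 (tuition 40≤66, ranking 66≤100, stipend 35≥35, duration 1≤5).
D7: not dominated.
D8: dominated by D7 (tuition 21≤45, ranking 60≤94, stipend 28≥25, duration 1≤2).
D9: dominated by D1 (tuition 11≤44, ranking 17≤18, stipend 23≥15, duration 3≤6).
D10: not dominated.
Pareto-optimal: D1, D3, D7, D10 → 4.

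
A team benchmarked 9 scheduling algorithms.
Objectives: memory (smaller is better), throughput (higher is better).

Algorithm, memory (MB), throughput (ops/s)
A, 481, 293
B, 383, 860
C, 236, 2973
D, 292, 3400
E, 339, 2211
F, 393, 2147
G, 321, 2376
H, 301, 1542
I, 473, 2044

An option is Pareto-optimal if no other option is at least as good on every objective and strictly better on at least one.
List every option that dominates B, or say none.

C, D, E, G, H

C: memory 236≤383, throughput 2973≥860 — dominates B.
D: memory 292≤383, throughput 3400≥860 — dominates B.
E: memory 339≤383, throughput 2211≥860 — dominates B.
G: memory 321≤383, throughput 2376≥860 — dominates B.
H: memory 301≤383, throughput 1542≥860 — dominates B.
Others (A, F, I) are each worse than B on at least one objective.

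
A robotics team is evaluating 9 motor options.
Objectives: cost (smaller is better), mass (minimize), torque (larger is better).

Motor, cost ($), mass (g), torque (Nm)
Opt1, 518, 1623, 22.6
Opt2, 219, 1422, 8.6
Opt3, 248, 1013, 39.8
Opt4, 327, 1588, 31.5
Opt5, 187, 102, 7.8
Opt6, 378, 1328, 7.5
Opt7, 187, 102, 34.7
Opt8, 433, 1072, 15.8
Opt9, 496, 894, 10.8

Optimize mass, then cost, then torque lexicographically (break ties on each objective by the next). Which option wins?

Opt7

First minimize mass: best is 102, kept {Opt5, Opt7}.
Then minimize cost: best is 187, kept {Opt5, Opt7}.
Then maximize torque: best is 34.7, kept {Opt7}.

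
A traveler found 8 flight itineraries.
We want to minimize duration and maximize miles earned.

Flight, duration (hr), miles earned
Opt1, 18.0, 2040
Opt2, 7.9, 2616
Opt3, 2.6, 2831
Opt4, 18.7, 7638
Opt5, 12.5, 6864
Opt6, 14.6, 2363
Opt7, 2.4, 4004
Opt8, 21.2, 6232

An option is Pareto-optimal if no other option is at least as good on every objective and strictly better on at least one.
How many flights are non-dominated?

Opt1: dominated by Opt2 (duration 7.9≤18.0, miles earned 2616≥2040).
Opt2: dominated by Opt3 (duration 2.6≤7.9, miles earned 2831≥2616).
Opt3: dominated by Opt7 (duration 2.4≤2.6, miles earned 4004≥2831).
Opt4: not dominated (best miles earned).
Opt5: not dominated.
Opt6: dominated by Opt2 (duration 7.9≤14.6, miles earned 2616≥2363).
Opt7: not dominated (best duration).
Opt8: dominated by Opt4 (duration 18.7≤21.2, miles earned 7638≥6232).
Pareto-optimal: Opt4, Opt5, Opt7 → 3.

3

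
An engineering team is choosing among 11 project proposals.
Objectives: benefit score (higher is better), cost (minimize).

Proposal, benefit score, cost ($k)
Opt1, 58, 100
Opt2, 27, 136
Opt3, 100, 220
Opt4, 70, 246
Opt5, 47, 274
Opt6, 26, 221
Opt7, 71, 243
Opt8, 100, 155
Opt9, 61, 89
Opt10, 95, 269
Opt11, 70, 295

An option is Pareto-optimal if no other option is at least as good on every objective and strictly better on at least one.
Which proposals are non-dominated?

Opt8, Opt9

Opt1: dominated by Opt9 (benefit score 61≥58, cost 89≤100).
Opt2: dominated by Opt1 (benefit score 58≥27, cost 100≤136).
Opt3: dominated by Opt8 (benefit score 100≥100, cost 155≤220).
Opt4: dominated by Opt3 (benefit score 100≥70, cost 220≤246).
Opt5: dominated by Opt1 (benefit score 58≥47, cost 100≤274).
Opt6: dominated by Opt1 (benefit score 58≥26, cost 100≤221).
Opt7: dominated by Opt3 (benefit score 100≥71, cost 220≤243).
Opt8: not dominated.
Opt9: not dominated (best cost).
Opt10: dominated by Opt3 (benefit score 100≥95, cost 220≤269).
Opt11: dominated by Opt3 (benefit score 100≥70, cost 220≤295).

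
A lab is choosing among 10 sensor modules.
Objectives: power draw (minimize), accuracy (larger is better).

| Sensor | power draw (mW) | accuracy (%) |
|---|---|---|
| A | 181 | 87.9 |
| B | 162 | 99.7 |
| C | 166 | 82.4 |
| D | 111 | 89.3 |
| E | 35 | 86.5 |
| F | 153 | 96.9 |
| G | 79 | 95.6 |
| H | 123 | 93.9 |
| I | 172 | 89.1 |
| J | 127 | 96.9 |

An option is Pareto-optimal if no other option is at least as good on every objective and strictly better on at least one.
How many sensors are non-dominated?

4

A: dominated by B (power draw 162≤181, accuracy 99.7≥87.9).
B: not dominated (best accuracy).
C: dominated by B (power draw 162≤166, accuracy 99.7≥82.4).
D: dominated by G (power draw 79≤111, accuracy 95.6≥89.3).
E: not dominated (best power draw).
F: dominated by J (power draw 127≤153, accuracy 96.9≥96.9).
G: not dominated.
H: dominated by G (power draw 79≤123, accuracy 95.6≥93.9).
I: dominated by B (power draw 162≤172, accuracy 99.7≥89.1).
J: not dominated.
Pareto-optimal: B, E, G, J → 4.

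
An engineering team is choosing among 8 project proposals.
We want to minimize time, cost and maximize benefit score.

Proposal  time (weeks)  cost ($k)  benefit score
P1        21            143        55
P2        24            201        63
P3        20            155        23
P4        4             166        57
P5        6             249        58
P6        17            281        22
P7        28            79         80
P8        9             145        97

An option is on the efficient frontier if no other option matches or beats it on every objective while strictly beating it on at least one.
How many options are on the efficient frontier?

P1: not dominated.
P2: dominated by P8 (time 9≤24, cost 145≤201, benefit score 97≥63).
P3: dominated by P8 (time 9≤20, cost 145≤155, benefit score 97≥23).
P4: not dominated (best time).
P5: not dominated.
P6: dominated by P4 (time 4≤17, cost 166≤281, benefit score 57≥22).
P7: not dominated (best cost).
P8: not dominated (best benefit score).
Pareto-optimal: P1, P4, P5, P7, P8 → 5.

5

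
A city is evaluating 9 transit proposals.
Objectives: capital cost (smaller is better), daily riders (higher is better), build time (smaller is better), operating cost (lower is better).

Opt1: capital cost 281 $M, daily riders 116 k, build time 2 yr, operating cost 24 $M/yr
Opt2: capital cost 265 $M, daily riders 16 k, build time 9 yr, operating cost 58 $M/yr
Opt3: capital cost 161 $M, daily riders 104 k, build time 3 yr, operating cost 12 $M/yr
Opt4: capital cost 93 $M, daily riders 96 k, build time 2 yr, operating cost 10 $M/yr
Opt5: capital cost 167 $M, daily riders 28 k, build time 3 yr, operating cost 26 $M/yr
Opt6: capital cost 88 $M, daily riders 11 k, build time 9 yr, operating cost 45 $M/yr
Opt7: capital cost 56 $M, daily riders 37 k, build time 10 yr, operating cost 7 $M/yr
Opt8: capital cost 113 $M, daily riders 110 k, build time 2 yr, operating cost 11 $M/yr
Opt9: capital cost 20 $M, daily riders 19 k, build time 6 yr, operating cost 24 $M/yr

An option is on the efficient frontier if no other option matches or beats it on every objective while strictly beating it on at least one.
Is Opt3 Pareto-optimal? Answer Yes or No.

Opt8 vs Opt3: capital cost 113≤161, daily riders 110≥104, build time 2≤3, operating cost 11≤12 — Opt8 is at least as good on every objective and strictly better on at least one, so Opt8 dominates Opt3.

No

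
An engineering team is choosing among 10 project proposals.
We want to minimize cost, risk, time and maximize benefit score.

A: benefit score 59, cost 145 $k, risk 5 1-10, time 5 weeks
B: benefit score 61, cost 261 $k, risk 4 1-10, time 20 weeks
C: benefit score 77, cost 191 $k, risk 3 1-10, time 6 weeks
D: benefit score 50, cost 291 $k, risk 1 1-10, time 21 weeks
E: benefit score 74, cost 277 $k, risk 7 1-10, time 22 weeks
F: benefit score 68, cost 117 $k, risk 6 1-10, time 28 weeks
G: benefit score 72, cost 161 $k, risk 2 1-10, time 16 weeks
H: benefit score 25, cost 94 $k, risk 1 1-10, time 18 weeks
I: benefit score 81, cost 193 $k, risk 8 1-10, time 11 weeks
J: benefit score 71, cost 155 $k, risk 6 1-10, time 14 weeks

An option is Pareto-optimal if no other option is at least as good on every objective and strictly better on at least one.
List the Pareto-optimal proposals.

A: not dominated (best time).
B: dominated by C (benefit score 77≥61, cost 191≤261, risk 3≤4, time 6≤20).
C: not dominated.
D: not dominated.
E: dominated by C (benefit score 77≥74, cost 191≤277, risk 3≤7, time 6≤22).
F: not dominated.
G: not dominated.
H: not dominated (best cost).
I: not dominated (best benefit score).
J: not dominated.

A, C, D, F, G, H, I, J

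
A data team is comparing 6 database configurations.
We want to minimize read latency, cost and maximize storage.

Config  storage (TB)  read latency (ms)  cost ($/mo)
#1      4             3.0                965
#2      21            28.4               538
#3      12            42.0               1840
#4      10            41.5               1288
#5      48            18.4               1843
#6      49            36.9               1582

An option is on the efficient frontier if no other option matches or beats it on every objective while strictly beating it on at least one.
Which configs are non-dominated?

#1: not dominated (best read latency).
#2: not dominated (best cost).
#3: dominated by #2 (storage 21≥12, read latency 28.4≤42.0, cost 538≤1840).
#4: dominated by #2 (storage 21≥10, read latency 28.4≤41.5, cost 538≤1288).
#5: not dominated.
#6: not dominated (best storage).

#1, #2, #5, #6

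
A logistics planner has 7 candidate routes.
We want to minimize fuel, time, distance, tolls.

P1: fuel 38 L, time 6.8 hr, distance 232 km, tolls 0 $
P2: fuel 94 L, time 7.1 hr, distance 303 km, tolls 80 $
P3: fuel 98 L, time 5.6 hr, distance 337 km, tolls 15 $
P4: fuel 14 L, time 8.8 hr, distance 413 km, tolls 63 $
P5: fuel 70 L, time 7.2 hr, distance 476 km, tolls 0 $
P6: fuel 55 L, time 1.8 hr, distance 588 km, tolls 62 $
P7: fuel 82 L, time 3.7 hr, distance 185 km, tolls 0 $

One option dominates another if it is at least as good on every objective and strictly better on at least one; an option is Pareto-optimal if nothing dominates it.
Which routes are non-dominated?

P1: not dominated.
P2: dominated by P1 (fuel 38≤94, time 6.8≤7.1, distance 232≤303, tolls 0≤80).
P3: dominated by P7 (fuel 82≤98, time 3.7≤5.6, distance 185≤337, tolls 0≤15).
P4: not dominated (best fuel).
P5: dominated by P1 (fuel 38≤70, time 6.8≤7.2, distance 232≤476, tolls 0≤0).
P6: not dominated (best time).
P7: not dominated (best distance).

P1, P4, P6, P7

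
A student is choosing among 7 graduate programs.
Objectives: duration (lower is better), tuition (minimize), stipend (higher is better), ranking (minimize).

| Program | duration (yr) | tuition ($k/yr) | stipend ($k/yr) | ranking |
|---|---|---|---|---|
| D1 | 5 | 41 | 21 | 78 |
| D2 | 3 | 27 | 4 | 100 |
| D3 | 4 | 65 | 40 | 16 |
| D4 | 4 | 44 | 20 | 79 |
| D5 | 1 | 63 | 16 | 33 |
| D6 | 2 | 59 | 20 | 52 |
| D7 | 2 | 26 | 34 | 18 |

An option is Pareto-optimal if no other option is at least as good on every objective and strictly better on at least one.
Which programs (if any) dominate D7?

none

D1: worse on duration (5 vs 2).
D2: worse on duration (3 vs 2).
D3: worse on duration (4 vs 2).
D4: worse on duration (4 vs 2).
D5: worse on tuition (63 vs 26).
D6: worse on tuition (59 vs 26).
No option dominates D7.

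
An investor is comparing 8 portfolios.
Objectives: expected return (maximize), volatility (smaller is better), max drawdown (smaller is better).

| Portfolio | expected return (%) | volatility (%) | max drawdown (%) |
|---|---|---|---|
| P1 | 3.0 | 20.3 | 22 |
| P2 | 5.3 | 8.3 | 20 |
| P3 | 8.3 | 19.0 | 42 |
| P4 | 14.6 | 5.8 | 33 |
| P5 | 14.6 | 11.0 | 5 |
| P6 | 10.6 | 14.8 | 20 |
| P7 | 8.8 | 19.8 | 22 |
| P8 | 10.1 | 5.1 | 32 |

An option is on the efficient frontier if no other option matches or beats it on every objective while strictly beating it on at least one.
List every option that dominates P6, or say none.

P5: expected return 14.6≥10.6, volatility 11.0≤14.8, max drawdown 5≤20 — dominates P6.
Others (P1, P2, P3, P4, P7, P8) are each worse than P6 on at least one objective.

P5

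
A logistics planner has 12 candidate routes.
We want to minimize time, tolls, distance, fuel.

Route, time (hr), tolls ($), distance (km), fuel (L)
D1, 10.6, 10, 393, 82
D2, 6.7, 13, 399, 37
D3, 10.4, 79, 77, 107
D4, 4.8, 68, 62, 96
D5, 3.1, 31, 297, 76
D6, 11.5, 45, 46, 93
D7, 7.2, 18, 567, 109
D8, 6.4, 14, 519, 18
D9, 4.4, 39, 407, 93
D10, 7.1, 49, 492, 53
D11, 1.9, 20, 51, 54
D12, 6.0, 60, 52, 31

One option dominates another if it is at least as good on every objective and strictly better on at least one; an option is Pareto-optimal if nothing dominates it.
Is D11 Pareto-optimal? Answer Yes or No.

Yes

D1: worse on time (10.6 vs 1.9).
D2: worse on time (6.7 vs 1.9).
D3: worse on time (10.4 vs 1.9).
D4: worse on time (4.8 vs 1.9).
D5: worse on time (3.1 vs 1.9).
D6: worse on time (11.5 vs 1.9).
D7: worse on time (7.2 vs 1.9).
D8: worse on time (6.4 vs 1.9).
D9: worse on time (4.4 vs 1.9).
D10: worse on time (7.1 vs 1.9).
D12: worse on time (6.0 vs 1.9).
No option is at least as good as D11 on every objective and strictly better on one.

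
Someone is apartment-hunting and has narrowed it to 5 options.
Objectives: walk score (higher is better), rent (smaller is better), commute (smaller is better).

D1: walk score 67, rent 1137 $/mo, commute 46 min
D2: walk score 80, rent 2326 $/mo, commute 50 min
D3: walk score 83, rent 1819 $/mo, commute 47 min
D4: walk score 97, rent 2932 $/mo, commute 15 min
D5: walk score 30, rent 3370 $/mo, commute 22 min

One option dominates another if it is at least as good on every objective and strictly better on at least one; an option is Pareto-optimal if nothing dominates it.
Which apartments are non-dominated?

D1: not dominated (best rent).
D2: dominated by D3 (walk score 83≥80, rent 1819≤2326, commute 47≤50).
D3: not dominated.
D4: not dominated (best walk score).
D5: dominated by D4 (walk score 97≥30, rent 2932≤3370, commute 15≤22).

D1, D3, D4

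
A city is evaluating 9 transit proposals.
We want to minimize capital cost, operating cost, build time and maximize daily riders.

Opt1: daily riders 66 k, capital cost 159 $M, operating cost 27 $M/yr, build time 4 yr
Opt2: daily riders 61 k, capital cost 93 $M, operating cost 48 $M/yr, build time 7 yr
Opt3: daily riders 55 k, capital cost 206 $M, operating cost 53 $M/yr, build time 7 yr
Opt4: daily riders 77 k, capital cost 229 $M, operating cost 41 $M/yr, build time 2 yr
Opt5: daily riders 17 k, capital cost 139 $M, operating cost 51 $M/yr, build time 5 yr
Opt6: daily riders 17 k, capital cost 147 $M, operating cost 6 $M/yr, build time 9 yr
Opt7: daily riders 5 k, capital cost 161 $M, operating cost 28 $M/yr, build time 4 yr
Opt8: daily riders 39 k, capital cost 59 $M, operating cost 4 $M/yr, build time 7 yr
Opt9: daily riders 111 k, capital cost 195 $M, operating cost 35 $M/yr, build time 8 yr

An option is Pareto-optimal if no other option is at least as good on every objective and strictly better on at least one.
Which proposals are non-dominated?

Opt1: not dominated.
Opt2: not dominated.
Opt3: dominated by Opt1 (daily riders 66≥55, capital cost 159≤206, operating cost 27≤53, build time 4≤7).
Opt4: not dominated (best build time).
Opt5: not dominated.
Opt6: dominated by Opt8 (daily riders 39≥17, capital cost 59≤147, operating cost 4≤6, build time 7≤9).
Opt7: dominated by Opt1 (daily riders 66≥5, capital cost 159≤161, operating cost 27≤28, build time 4≤4).
Opt8: not dominated (best capital cost).
Opt9: not dominated (best daily riders).

Opt1, Opt2, Opt4, Opt5, Opt8, Opt9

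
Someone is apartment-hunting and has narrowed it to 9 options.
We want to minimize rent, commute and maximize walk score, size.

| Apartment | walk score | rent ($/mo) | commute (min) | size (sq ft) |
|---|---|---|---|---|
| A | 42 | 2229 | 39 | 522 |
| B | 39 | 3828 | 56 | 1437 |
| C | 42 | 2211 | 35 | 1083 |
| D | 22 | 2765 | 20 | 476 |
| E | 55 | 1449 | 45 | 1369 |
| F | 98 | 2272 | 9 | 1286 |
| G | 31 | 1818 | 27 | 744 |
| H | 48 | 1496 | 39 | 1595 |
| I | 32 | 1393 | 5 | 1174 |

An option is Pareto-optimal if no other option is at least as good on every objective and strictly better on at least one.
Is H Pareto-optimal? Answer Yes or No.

Yes

A: worse on walk score (42 vs 48).
B: worse on walk score (39 vs 48).
C: worse on walk score (42 vs 48).
D: worse on walk score (22 vs 48).
E: worse on commute (45 vs 39).
F: worse on rent (2272 vs 1496).
G: worse on walk score (31 vs 48).
I: worse on walk score (32 vs 48).
No option is at least as good as H on every objective and strictly better on one.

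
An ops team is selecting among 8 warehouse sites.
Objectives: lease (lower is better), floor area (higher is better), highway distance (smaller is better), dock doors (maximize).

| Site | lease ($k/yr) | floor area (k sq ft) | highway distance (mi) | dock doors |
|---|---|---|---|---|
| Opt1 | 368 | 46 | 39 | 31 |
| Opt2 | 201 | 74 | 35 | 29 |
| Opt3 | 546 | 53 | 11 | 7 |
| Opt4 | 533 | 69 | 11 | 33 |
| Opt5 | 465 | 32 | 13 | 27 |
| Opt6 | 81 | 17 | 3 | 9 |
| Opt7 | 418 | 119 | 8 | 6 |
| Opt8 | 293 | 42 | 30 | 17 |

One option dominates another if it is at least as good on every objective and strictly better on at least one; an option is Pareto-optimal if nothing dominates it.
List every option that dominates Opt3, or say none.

Opt4

Opt4: lease 533≤546, floor area 69≥53, highway distance 11≤11, dock doors 33≥7 — dominates Opt3.
Others (Opt1, Opt2, Opt5, Opt6, Opt7, Opt8) are each worse than Opt3 on at least one objective.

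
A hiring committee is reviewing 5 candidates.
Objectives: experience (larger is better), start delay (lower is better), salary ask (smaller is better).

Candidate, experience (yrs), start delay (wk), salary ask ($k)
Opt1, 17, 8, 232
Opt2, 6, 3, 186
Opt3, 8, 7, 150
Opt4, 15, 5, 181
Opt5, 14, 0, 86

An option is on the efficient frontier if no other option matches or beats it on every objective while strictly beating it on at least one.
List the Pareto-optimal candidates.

Opt1, Opt4, Opt5

Opt1: not dominated (best experience).
Opt2: dominated by Opt5 (experience 14≥6, start delay 0≤3, salary ask 86≤186).
Opt3: dominated by Opt5 (experience 14≥8, start delay 0≤7, salary ask 86≤150).
Opt4: not dominated.
Opt5: not dominated (best start delay).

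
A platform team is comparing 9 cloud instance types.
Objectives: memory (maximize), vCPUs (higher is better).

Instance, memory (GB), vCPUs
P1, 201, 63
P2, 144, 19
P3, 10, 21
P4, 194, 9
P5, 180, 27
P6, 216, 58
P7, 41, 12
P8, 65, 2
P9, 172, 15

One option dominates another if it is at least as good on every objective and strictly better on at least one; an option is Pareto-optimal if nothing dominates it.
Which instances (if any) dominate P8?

P1: memory 201≥65, vCPUs 63≥2 — dominates P8.
P2: memory 144≥65, vCPUs 19≥2 — dominates P8.
P4: memory 194≥65, vCPUs 9≥2 — dominates P8.
P5: memory 180≥65, vCPUs 27≥2 — dominates P8.
P6: memory 216≥65, vCPUs 58≥2 — dominates P8.
P9: memory 172≥65, vCPUs 15≥2 — dominates P8.
Others (P3, P7) are each worse than P8 on at least one objective.

P1, P2, P4, P5, P6, P9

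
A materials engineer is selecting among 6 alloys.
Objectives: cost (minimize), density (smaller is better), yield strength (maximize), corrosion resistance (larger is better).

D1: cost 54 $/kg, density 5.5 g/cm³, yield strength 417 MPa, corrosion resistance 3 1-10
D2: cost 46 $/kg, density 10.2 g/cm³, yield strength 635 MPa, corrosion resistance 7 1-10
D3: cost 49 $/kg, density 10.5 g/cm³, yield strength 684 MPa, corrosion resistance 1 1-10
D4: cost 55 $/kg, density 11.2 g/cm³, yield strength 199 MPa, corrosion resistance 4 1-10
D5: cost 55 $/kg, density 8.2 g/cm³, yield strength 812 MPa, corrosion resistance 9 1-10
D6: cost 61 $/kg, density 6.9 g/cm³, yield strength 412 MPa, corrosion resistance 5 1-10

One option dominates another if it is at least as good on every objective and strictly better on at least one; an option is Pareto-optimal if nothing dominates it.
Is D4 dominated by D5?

Yes

D5 vs D4: cost 55≤55, density 8.2≤11.2, yield strength 812≥199, corrosion resistance 9≥4 — D5 is at least as good on every objective with at least one strict improvement.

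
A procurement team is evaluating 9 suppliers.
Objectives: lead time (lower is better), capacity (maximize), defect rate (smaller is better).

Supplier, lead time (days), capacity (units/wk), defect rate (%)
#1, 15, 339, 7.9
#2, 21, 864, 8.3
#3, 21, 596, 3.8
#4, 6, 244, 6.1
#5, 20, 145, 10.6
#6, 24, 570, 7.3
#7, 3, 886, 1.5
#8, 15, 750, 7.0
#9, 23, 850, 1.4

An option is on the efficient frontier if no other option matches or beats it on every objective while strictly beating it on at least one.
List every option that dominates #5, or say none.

#1: lead time 15≤20, capacity 339≥145, defect rate 7.9≤10.6 — dominates #5.
#4: lead time 6≤20, capacity 244≥145, defect rate 6.1≤10.6 — dominates #5.
#7: lead time 3≤20, capacity 886≥145, defect rate 1.5≤10.6 — dominates #5.
#8: lead time 15≤20, capacity 750≥145, defect rate 7.0≤10.6 — dominates #5.
Others (#2, #3, #6, #9) are each worse than #5 on at least one objective.

#1, #4, #7, #8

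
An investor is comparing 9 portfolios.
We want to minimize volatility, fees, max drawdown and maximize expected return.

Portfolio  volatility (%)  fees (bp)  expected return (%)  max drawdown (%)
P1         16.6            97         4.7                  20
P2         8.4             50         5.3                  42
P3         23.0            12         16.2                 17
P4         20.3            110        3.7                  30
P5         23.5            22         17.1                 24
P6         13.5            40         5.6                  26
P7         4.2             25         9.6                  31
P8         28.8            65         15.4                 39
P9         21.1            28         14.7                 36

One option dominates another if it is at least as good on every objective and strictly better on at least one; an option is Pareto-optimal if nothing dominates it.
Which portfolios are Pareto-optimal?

P1, P3, P5, P6, P7, P9

P1: not dominated.
P2: dominated by P7 (volatility 4.2≤8.4, fees 25≤50, expected return 9.6≥5.3, max drawdown 31≤42).
P3: not dominated (best fees).
P4: dominated by P1 (volatility 16.6≤20.3, fees 97≤110, expected return 4.7≥3.7, max drawdown 20≤30).
P5: not dominated (best expected return).
P6: not dominated.
P7: not dominated (best volatility).
P8: dominated by P3 (volatility 23.0≤28.8, fees 12≤65, expected return 16.2≥15.4, max drawdown 17≤39).
P9: not dominated.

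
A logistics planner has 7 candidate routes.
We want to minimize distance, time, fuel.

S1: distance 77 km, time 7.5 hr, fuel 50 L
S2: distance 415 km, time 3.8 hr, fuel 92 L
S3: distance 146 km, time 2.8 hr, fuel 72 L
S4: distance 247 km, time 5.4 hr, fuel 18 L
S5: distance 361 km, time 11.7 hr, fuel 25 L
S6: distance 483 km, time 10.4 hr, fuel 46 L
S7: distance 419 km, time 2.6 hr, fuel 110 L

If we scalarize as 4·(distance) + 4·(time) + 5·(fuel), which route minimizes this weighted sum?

S1: 4·77 + 4·7.5 + 5·50 = 588.0
S2: 4·415 + 4·3.8 + 5·92 = 2135.2
S3: 4·146 + 4·2.8 + 5·72 = 955.2
S4: 4·247 + 4·5.4 + 5·18 = 1099.6
S5: 4·361 + 4·11.7 + 5·25 = 1615.8
S6: 4·483 + 4·10.4 + 5·46 = 2203.6
S7: 4·419 + 4·2.6 + 5·110 = 2236.4
Lowest: S1 at 588.0.

S1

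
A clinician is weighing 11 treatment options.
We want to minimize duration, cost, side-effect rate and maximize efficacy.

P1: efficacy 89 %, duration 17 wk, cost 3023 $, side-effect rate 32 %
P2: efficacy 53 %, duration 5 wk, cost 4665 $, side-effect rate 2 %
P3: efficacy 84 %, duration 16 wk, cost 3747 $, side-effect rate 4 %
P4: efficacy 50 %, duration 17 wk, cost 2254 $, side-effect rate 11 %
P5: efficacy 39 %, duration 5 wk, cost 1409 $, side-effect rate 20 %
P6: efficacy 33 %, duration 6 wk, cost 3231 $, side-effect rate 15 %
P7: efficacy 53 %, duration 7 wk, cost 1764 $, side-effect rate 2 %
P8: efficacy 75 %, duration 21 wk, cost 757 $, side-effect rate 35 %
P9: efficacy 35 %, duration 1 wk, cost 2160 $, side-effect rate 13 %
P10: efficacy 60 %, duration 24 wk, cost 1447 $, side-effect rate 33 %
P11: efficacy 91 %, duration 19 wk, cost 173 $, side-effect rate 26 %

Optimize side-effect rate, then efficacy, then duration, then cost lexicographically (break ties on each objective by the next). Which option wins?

First minimize side-effect rate: best is 2, kept {P2, P7}.
Then maximize efficacy: best is 53, kept {P2, P7}.
Then minimize duration: best is 5, kept {P2}.

P2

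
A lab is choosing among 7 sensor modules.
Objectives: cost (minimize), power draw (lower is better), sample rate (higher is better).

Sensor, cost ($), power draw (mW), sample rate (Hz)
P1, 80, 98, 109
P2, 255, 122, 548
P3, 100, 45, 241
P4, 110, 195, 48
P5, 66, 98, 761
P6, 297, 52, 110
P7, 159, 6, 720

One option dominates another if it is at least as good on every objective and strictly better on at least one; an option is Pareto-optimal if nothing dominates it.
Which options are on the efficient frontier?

P1: dominated by P5 (cost 66≤80, power draw 98≤98, sample rate 761≥109).
P2: dominated by P5 (cost 66≤255, power draw 98≤122, sample rate 761≥548).
P3: not dominated.
P4: dominated by P1 (cost 80≤110, power draw 98≤195, sample rate 109≥48).
P5: not dominated (best cost).
P6: dominated by P3 (cost 100≤297, power draw 45≤52, sample rate 241≥110).
P7: not dominated (best power draw).

P3, P5, P7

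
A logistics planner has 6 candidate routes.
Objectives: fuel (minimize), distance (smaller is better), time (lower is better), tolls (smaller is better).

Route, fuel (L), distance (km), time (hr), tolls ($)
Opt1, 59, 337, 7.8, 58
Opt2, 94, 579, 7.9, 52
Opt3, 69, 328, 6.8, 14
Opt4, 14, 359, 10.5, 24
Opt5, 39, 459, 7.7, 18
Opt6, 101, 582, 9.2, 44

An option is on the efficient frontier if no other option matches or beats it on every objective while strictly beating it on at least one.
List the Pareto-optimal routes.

Opt1: not dominated.
Opt2: dominated by Opt3 (fuel 69≤94, distance 328≤579, time 6.8≤7.9, tolls 14≤52).
Opt3: not dominated (best distance).
Opt4: not dominated (best fuel).
Opt5: not dominated.
Opt6: dominated by Opt3 (fuel 69≤101, distance 328≤582, time 6.8≤9.2, tolls 14≤44).

Opt1, Opt3, Opt4, Opt5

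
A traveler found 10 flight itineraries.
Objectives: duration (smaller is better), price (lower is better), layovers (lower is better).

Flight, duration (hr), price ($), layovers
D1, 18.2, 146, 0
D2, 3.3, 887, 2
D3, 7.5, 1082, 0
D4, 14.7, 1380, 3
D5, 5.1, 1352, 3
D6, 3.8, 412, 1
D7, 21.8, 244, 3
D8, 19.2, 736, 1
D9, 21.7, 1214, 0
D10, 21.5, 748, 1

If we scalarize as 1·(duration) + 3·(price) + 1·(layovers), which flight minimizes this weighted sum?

D1: 1·18.2 + 3·146 + 1·0 = 456.2
D2: 1·3.3 + 3·887 + 1·2 = 2666.3
D3: 1·7.5 + 3·1082 + 1·0 = 3253.5
D4: 1·14.7 + 3·1380 + 1·3 = 4157.7
D5: 1·5.1 + 3·1352 + 1·3 = 4064.1
D6: 1·3.8 + 3·412 + 1·1 = 1240.8
D7: 1·21.8 + 3·244 + 1·3 = 756.8
D8: 1·19.2 + 3·736 + 1·1 = 2228.2
D9: 1·21.7 + 3·1214 + 1·0 = 3663.7
D10: 1·21.5 + 3·748 + 1·1 = 2266.5
Lowest: D1 at 456.2.

D1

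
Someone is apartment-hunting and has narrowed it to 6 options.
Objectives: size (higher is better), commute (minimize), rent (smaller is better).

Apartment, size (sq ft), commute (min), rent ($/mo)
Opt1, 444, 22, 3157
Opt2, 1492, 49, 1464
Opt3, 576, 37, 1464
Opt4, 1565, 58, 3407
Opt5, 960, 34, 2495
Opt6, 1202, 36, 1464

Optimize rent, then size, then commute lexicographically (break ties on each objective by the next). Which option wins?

First minimize rent: best is 1464, kept {Opt2, Opt3, Opt6}.
Then maximize size: best is 1492, kept {Opt2}.

Opt2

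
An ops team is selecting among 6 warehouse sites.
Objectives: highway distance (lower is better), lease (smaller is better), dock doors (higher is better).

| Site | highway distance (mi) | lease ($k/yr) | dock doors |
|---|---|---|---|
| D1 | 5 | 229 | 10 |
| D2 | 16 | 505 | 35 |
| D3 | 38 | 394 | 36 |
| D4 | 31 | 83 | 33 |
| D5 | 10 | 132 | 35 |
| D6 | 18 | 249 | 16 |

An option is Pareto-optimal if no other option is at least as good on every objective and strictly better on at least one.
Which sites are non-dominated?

D1, D3, D4, D5

D1: not dominated (best highway distance).
D2: dominated by D5 (highway distance 10≤16, lease 132≤505, dock doors 35≥35).
D3: not dominated (best dock doors).
D4: not dominated (best lease).
D5: not dominated.
D6: dominated by D5 (highway distance 10≤18, lease 132≤249, dock doors 35≥16).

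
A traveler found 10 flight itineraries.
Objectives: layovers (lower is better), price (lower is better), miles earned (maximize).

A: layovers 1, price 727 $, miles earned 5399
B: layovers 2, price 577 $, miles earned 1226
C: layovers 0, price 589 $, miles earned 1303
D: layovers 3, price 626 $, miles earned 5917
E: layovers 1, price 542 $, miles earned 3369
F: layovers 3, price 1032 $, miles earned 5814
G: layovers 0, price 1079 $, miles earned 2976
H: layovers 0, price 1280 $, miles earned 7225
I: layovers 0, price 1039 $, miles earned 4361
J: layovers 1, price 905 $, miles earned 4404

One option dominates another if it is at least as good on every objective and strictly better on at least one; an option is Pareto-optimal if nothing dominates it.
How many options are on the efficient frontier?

A: not dominated.
B: dominated by E (layovers 1≤2, price 542≤577, miles earned 3369≥1226).
C: not dominated.
D: not dominated.
E: not dominated (best price).
F: dominated by D (layovers 3≤3, price 626≤1032, miles earned 5917≥5814).
G: dominated by I (layovers 0≤0, price 1039≤1079, miles earned 4361≥2976).
H: not dominated (best miles earned).
I: not dominated.
J: dominated by A (layovers 1≤1, price 727≤905, miles earned 5399≥4404).
Pareto-optimal: A, C, D, E, H, I → 6.

6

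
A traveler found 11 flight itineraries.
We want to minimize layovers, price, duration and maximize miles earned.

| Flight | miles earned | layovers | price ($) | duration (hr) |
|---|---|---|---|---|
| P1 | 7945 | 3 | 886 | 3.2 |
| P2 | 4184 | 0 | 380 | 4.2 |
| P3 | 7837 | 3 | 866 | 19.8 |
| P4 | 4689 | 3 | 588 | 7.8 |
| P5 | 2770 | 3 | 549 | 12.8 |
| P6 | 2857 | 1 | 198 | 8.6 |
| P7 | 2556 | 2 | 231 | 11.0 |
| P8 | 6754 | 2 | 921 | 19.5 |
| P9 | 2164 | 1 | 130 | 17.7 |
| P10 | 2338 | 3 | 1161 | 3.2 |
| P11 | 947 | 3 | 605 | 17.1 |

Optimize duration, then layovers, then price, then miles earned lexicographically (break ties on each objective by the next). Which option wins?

First minimize duration: best is 3.2, kept {P1, P10}.
Then minimize layovers: best is 3, kept {P1, P10}.
Then minimize price: best is 886, kept {P1}.

P1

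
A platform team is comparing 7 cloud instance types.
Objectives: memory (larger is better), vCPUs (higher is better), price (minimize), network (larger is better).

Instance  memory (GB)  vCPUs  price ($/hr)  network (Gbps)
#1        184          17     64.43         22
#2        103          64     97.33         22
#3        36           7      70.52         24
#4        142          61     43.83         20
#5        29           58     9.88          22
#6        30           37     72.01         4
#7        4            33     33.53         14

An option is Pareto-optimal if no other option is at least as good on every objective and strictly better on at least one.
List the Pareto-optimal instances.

#1, #2, #3, #4, #5

#1: not dominated (best memory).
#2: not dominated (best vCPUs).
#3: not dominated (best network).
#4: not dominated.
#5: not dominated (best price).
#6: dominated by #4 (memory 142≥30, vCPUs 61≥37, price 43.83≤72.01, network 20≥4).
#7: dominated by #5 (memory 29≥4, vCPUs 58≥33, price 9.88≤33.53, network 22≥14).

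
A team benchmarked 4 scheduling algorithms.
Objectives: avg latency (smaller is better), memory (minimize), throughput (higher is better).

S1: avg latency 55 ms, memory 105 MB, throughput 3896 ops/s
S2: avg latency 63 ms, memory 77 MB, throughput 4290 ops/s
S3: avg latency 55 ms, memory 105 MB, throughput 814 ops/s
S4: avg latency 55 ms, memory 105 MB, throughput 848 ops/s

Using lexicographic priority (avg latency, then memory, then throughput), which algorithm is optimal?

First minimize avg latency: best is 55, kept {S1, S3, S4}.
Then minimize memory: best is 105, kept {S1, S3, S4}.
Then maximize throughput: best is 3896, kept {S1}.

S1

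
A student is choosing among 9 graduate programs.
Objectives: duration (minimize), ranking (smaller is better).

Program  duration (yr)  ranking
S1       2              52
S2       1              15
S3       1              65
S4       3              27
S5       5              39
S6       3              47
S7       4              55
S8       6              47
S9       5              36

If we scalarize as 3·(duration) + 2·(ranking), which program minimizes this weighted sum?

S2

S1: 3·2 + 2·52 = 110
S2: 3·1 + 2·15 = 33
S3: 3·1 + 2·65 = 133
S4: 3·3 + 2·27 = 63
S5: 3·5 + 2·39 = 93
S6: 3·3 + 2·47 = 103
S7: 3·4 + 2·55 = 122
S8: 3·6 + 2·47 = 112
S9: 3·5 + 2·36 = 87
Lowest: S2 at 33.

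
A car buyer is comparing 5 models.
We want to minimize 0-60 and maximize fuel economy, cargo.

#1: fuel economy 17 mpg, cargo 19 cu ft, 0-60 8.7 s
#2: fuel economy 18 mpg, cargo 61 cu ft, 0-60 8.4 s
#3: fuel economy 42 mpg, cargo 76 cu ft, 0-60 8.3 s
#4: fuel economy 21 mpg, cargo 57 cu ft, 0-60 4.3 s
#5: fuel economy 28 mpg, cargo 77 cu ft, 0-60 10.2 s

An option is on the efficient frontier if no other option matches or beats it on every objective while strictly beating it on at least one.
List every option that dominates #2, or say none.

#3: fuel economy 42≥18, cargo 76≥61, 0-60 8.3≤8.4 — dominates #2.
Others (#1, #4, #5) are each worse than #2 on at least one objective.

#3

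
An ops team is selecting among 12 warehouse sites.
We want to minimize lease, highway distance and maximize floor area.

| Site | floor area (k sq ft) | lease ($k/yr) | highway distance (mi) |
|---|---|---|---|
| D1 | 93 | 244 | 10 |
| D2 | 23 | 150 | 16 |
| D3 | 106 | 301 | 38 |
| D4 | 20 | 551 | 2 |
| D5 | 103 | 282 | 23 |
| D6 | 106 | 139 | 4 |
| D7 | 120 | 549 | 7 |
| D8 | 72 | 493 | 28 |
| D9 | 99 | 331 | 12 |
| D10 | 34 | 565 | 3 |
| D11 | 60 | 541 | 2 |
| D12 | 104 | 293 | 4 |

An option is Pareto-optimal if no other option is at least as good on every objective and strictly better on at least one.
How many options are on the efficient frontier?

3

D1: dominated by D6 (floor area 106≥93, lease 139≤244, highway distance 4≤10).
D2: dominated by D6 (floor area 106≥23, lease 139≤150, highway distance 4≤16).
D3: dominated by D6 (floor area 106≥106, lease 139≤301, highway distance 4≤38).
D4: dominated by D11 (floor area 60≥20, lease 541≤551, highway distance 2≤2).
D5: dominated by D6 (floor area 106≥103, lease 139≤282, highway distance 4≤23).
D6: not dominated (best lease).
D7: not dominated (best floor area).
D8: dominated by D1 (floor area 93≥72, lease 244≤493, highway distance 10≤28).
D9: dominated by D6 (floor area 106≥99, lease 139≤331, highway distance 4≤12).
D10: dominated by D11 (floor area 60≥34, lease 541≤565, highway distance 2≤3).
D11: not dominated.
D12: dominated by D6 (floor area 106≥104, lease 139≤293, highway distance 4≤4).
Pareto-optimal: D6, D7, D11 → 3.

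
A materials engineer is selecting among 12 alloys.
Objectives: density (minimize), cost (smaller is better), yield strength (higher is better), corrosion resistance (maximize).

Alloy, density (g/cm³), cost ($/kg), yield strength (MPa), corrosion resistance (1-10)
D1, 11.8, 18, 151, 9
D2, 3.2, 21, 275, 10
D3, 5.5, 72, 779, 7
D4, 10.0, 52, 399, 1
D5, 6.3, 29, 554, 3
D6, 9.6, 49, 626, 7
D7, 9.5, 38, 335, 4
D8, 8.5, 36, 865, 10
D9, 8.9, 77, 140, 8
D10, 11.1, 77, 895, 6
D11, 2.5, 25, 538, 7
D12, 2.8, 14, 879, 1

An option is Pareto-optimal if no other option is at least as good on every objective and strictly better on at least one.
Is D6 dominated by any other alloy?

D8 vs D6: density 8.5≤9.6, cost 36≤49, yield strength 865≥626, corrosion resistance 10≥7 — D8 is at least as good on every objective and strictly better on at least one, so D8 dominates D6.

Yes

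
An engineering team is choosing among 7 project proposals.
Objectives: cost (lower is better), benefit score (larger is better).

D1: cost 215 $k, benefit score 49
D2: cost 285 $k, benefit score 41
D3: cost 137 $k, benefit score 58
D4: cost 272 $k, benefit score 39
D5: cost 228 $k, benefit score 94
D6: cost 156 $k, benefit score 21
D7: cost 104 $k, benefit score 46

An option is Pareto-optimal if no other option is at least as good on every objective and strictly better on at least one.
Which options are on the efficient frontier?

D1: dominated by D3 (cost 137≤215, benefit score 58≥49).
D2: dominated by D1 (cost 215≤285, benefit score 49≥41).
D3: not dominated.
D4: dominated by D1 (cost 215≤272, benefit score 49≥39).
D5: not dominated (best benefit score).
D6: dominated by D3 (cost 137≤156, benefit score 58≥21).
D7: not dominated (best cost).

D3, D5, D7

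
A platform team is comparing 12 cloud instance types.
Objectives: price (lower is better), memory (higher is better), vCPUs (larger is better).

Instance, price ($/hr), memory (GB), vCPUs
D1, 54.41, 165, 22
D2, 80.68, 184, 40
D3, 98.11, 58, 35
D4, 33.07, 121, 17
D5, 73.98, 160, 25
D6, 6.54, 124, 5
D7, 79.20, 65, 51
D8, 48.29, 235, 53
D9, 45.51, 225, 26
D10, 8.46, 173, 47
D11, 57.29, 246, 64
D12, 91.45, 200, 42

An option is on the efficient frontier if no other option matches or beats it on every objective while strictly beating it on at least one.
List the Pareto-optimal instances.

D1: dominated by D8 (price 48.29≤54.41, memory 235≥165, vCPUs 53≥22).
D2: dominated by D8 (price 48.29≤80.68, memory 235≥184, vCPUs 53≥40).
D3: dominated by D2 (price 80.68≤98.11, memory 184≥58, vCPUs 40≥35).
D4: dominated by D10 (price 8.46≤33.07, memory 173≥121, vCPUs 47≥17).
D5: dominated by D8 (price 48.29≤73.98, memory 235≥160, vCPUs 53≥25).
D6: not dominated (best price).
D7: dominated by D8 (price 48.29≤79.20, memory 235≥65, vCPUs 53≥51).
D8: not dominated.
D9: not dominated.
D10: not dominated.
D11: not dominated (best memory).
D12: dominated by D8 (price 48.29≤91.45, memory 235≥200, vCPUs 53≥42).

D6, D8, D9, D10, D11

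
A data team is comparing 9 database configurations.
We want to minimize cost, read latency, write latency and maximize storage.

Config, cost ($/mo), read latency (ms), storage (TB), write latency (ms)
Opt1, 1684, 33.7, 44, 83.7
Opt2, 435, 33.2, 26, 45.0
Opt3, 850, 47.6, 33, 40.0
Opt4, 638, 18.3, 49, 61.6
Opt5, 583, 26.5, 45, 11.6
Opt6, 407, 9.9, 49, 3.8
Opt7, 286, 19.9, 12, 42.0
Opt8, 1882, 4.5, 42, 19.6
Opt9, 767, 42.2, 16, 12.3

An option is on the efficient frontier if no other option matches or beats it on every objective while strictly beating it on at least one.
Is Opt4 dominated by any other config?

Opt6 vs Opt4: cost 407≤638, read latency 9.9≤18.3, storage 49≥49, write latency 3.8≤61.6 — Opt6 is at least as good on every objective and strictly better on at least one, so Opt6 dominates Opt4.

Yes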